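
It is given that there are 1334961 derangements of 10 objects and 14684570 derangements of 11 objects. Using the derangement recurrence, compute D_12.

176214841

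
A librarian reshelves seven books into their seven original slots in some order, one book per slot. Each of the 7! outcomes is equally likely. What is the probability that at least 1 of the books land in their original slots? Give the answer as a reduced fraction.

177/280

Favorable outcomes: Σ_{i≥1} C(7,i)·!(7-i) = 7·265 + 21·44 + 35·9 + 35·2 + 21·1 + 7·0 + 1·1 = 3186.
Total outcomes: 7! = 5040.
Probability = 3186/5040 = 177/280.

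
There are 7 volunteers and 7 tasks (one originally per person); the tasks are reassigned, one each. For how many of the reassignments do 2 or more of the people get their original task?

Sum C(7,i)·!(7-i) for i = 2..7:
  i=2: C(7,2)·!5 = 21·44 = 924
  i=3: C(7,3)·!4 = 35·9 = 315
  i=4: C(7,4)·!3 = 35·2 = 70
  i=5: C(7,5)·!2 = 21·1 = 21
  i=6: C(7,6)·!1 = 7·0 = 0
  i=7: C(7,7)·!0 = 1·1 = 1
Total = 1331.

1331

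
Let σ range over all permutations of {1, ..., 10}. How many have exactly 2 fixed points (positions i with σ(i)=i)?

Pick the 2 fixed positions: C(10,2) = 45 ways.
The remaining 8 must be deranged: !8 = 14833.
Total: 45 × 14833 = 667485.

667485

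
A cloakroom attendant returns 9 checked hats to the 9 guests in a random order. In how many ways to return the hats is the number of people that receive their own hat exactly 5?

Pick the 5 fixed positions: C(9,5) = 126 ways.
The remaining 4 must be deranged: !4 = 9.
Total: 126 × 9 = 1134.

1134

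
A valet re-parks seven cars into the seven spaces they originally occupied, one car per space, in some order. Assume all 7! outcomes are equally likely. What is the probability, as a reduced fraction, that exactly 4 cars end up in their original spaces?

1/72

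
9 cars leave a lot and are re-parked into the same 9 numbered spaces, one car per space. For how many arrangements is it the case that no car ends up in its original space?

133496

!9 = 9! · Σ_{k=0}^{9} (-1)^k/k!
= 9! - 9!/1! + 9!/2! - 9!/3! + 9!/4! - 9!/5! + 9!/6! - 9!/7! + 9!/8! - 9!/9!
= 362880 - 362880 + 181440 - 60480 + 15120 - 3024 + 504 - 72 + 9 - 1
= 133496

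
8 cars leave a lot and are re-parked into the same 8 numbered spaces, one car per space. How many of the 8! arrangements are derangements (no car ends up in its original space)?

!8 is the nearest integer to 8!/e.
8! = 40320, and 40320/e ≈ 14832.90, so !8 = 14833.

14833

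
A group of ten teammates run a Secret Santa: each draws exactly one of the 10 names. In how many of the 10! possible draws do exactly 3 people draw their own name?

Pick the 3 fixed positions: C(10,3) = 120 ways.
The other 7 form a derangement: !7 = 1854.
Total: 120 × 1854 = 222480.

222480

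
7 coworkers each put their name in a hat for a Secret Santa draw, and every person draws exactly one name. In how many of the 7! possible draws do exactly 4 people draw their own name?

Pick the 4 fixed positions: C(7,4) = 35 ways.
The remaining 3 must be deranged: !3 = 2.
Total: 35 × 2 = 70.

70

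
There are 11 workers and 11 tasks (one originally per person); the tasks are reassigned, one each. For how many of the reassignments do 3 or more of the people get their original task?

3205379

# with exactly i fixed is C(11,i)·!(11-i); sum over i=3..11:
  i=3: C(11,3)·!8 = 165·14833 = 2447445
  i=4: C(11,4)·!7 = 330·1854 = 611820
  i=5: C(11,5)·!6 = 462·265 = 122430
  i=6: C(11,6)·!5 = 462·44 = 20328
  i=7: C(11,7)·!4 = 330·9 = 2970
  i=8: C(11,8)·!3 = 165·2 = 330
  i=9: C(11,9)·!2 = 55·1 = 55
  i=10: C(11,10)·!1 = 11·0 = 0
  i=11: C(11,11)·!0 = 1·1 = 1
Total = 3205379.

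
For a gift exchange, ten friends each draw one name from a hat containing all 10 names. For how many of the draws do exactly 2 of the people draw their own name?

667485

Pick the 2 fixed positions: C(10,2) = 45 ways.
The remaining 8 must be deranged: !8 = 14833.
Total: 45 × 14833 = 667485.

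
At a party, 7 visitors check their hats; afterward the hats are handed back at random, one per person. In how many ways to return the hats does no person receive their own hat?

!7 = 7! · Σ_{k=0}^{7} (-1)^k/k!
= 7! - 7!/1! + 7!/2! - 7!/3! + 7!/4! - 7!/5! + 7!/6! - 7!/7!
= 5040 - 5040 + 2520 - 840 + 210 - 42 + 7 - 1
= 1854

1854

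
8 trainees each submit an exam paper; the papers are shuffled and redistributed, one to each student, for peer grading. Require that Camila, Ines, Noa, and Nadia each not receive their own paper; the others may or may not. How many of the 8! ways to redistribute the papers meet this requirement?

24024

Let A_j be the event that the j-th constrained one is fixed. By inclusion-exclusion over the 4 events:
Σ_{j=0}^{4} (-1)^j C(4,j)(8-j)!
= C(4,0)·8! - C(4,1)·7! + C(4,2)·6! - C(4,3)·5! + C(4,4)·4!
= 40320 - 20160 + 4320 - 480 + 24
= 24024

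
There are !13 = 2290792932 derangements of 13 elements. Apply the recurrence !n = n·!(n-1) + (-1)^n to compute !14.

!14 = 14·2290792932 + 1 = 32071101049.

32071101049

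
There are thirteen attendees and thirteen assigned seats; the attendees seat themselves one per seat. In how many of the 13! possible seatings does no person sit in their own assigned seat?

2290792932

By inclusion-exclusion, !13 = Σ (-1)^k · 13!/k! for k=0..13
= 13! - 13!/1! + 13!/2! - 13!/3! + 13!/4! - 13!/5! + 13!/6! - 13!/7! + 13!/8! - 13!/9! + 13!/10! - 13!/11! + 13!/12! - 13!/13!
= 6227020800 - 6227020800 + 3113510400 - 1037836800 + 259459200 - 51891840 + 8648640 - 1235520 + 154440 - 17160 + 1716 - 156 + 13 - 1
= 2290792932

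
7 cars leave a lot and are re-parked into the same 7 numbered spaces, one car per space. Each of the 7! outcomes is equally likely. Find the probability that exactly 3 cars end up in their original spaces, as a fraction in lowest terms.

Favorable outcomes: C(7,3)·!4 = 35·9 = 315.
Total outcomes: 7! = 5040.
Probability = 315/5040 = 1/16.

1/16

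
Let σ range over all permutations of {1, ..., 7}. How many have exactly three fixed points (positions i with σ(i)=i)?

315

Pick the 3 fixed positions: C(7,3) = 35 ways.
The other 4 form a derangement: !4 = 9.
Total: 35 × 9 = 315.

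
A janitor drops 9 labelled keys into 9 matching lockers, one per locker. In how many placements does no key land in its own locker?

Recurrence: !9 = 8·(!8 + !7).
!9 = 8·(14833 + 1854) = 8·16687 = 133496

133496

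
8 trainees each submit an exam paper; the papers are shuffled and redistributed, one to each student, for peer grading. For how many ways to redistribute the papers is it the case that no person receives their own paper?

14833

By inclusion-exclusion, !8 = Σ (-1)^k · 8!/k! for k=0..8
= 8! - 8!/1! + 8!/2! - 8!/3! + 8!/4! - 8!/5! + 8!/6! - 8!/7! + 8!/8!
= 40320 - 40320 + 20160 - 6720 + 1680 - 336 + 56 - 8 + 1
= 14833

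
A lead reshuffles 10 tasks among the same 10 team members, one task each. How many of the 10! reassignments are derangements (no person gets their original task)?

Use !n = (n-1)(!(n-1) + !(n-2)).
!10 = 9·(133496 + 14833) = 9·148329 = 1334961

1334961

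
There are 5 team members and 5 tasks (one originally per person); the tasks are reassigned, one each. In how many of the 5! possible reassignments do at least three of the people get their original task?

11

Sum C(5,i)·!(5-i) for i = 3..5:
  i=3: C(5,3)·!2 = 10·1 = 10
  i=4: C(5,4)·!1 = 5·0 = 0
  i=5: C(5,5)·!0 = 1·1 = 1
Total = 11.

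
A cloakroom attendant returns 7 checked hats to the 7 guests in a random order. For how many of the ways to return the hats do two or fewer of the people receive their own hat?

# with exactly i fixed is C(7,i)·!(7-i); sum over i=0..2:
  i=0: C(7,0)·!7 = 1·1854 = 1854
  i=1: C(7,1)·!6 = 7·265 = 1855
  i=2: C(7,2)·!5 = 21·44 = 924
Total = 4633.

4633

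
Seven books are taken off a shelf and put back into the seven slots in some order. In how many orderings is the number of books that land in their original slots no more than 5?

5039

# with exactly i fixed is C(7,i)·!(7-i); sum over i=0..5:
  i=0: C(7,0)·!7 = 1·1854 = 1854
  i=1: C(7,1)·!6 = 7·265 = 1855
  i=2: C(7,2)·!5 = 21·44 = 924
  i=3: C(7,3)·!4 = 35·9 = 315
  i=4: C(7,4)·!3 = 35·2 = 70
  i=5: C(7,5)·!2 = 21·1 = 21
Total = 5039.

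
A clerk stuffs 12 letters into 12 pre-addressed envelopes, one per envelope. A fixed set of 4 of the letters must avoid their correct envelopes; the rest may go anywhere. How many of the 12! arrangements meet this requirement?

339696000

Inclusion-exclusion on the 4 forbidden self-matches:
Σ_{j=0}^{4} (-1)^j C(4,j)(12-j)!
= C(4,0)·12! - C(4,1)·11! + C(4,2)·10! - C(4,3)·9! + C(4,4)·8!
= 479001600 - 159667200 + 21772800 - 1451520 + 40320
= 339696000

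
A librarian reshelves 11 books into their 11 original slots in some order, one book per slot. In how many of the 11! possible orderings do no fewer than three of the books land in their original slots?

3205379

Sum C(11,i)·!(11-i) for i = 3..11:
  i=3: C(11,3)·!8 = 165·14833 = 2447445
  i=4: C(11,4)·!7 = 330·1854 = 611820
  i=5: C(11,5)·!6 = 462·265 = 122430
  i=6: C(11,6)·!5 = 462·44 = 20328
  i=7: C(11,7)·!4 = 330·9 = 2970
  i=8: C(11,8)·!3 = 165·2 = 330
  i=9: C(11,9)·!2 = 55·1 = 55
  i=10: C(11,10)·!1 = 11·0 = 0
  i=11: C(11,11)·!0 = 1·1 = 1
Total = 3205379.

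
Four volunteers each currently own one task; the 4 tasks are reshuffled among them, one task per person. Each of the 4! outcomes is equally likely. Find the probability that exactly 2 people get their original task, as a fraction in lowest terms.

1/4

Favorable outcomes: C(4,2)·!2 = 6·1 = 6.
Total outcomes: 4! = 24.
Probability = 6/24 = 1/4.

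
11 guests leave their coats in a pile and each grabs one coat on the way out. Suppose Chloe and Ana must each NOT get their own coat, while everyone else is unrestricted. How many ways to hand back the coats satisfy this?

Inclusion-exclusion on the 2 forbidden self-matches:
Σ_{j=0}^{2} (-1)^j C(2,j)(11-j)!
= C(2,0)·11! - C(2,1)·10! + C(2,2)·9!
= 39916800 - 7257600 + 362880
= 33022080

33022080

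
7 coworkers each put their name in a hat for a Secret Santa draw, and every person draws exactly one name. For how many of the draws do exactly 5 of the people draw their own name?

21

Pick the 5 fixed positions: C(7,5) = 21 ways.
The remaining 2 must be deranged: !2 = 1.
Total: 21 × 1 = 21.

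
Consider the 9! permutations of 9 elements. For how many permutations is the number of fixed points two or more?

# with exactly i fixed is C(9,i)·!(9-i); sum over i=2..9:
  i=2: C(9,2)·!7 = 36·1854 = 66744
  i=3: C(9,3)·!6 = 84·265 = 22260
  i=4: C(9,4)·!5 = 126·44 = 5544
  i=5: C(9,5)·!4 = 126·9 = 1134
  i=6: C(9,6)·!3 = 84·2 = 168
  i=7: C(9,7)·!2 = 36·1 = 36
  i=8: C(9,8)·!1 = 9·0 = 0
  i=9: C(9,9)·!0 = 1·1 = 1
Total = 95887.

95887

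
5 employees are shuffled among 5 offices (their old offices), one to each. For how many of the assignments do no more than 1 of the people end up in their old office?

89

# with exactly i fixed is C(5,i)·!(5-i); sum over i=0..1:
  i=0: C(5,0)·!5 = 1·44 = 44
  i=1: C(5,1)·!4 = 5·9 = 45
Total = 89.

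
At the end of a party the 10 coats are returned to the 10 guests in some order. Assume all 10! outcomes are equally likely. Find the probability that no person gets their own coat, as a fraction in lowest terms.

Favorable outcomes: !10 = 1334961.
Total outcomes: 10! = 3628800.
Probability = 1334961/3628800 = 16481/44800.

16481/44800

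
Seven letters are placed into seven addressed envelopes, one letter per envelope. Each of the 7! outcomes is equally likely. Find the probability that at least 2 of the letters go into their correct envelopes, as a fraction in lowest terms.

1331/5040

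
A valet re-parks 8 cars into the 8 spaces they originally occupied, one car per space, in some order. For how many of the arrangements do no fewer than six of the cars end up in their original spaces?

Sum C(8,i)·!(8-i) for i = 6..8:
  i=6: C(8,6)·!2 = 28·1 = 28
  i=7: C(8,7)·!1 = 8·0 = 0
  i=8: C(8,8)·!0 = 1·1 = 1
Total = 29.

29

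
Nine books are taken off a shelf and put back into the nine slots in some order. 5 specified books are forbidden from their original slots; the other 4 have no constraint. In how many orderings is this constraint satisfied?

205056

Inclusion-exclusion on the 5 forbidden self-matches:
Σ_{j=0}^{5} (-1)^j C(5,j)(9-j)!
= C(5,0)·9! - C(5,1)·8! + C(5,2)·7! - C(5,3)·6! + C(5,4)·5! - C(5,5)·4!
= 362880 - 201600 + 50400 - 7200 + 600 - 24
= 205056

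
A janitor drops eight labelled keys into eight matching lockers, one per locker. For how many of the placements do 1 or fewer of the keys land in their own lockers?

Sum C(8,i)·!(8-i) for i = 0..1:
  i=0: C(8,0)·!8 = 1·14833 = 14833
  i=1: C(8,1)·!7 = 8·1854 = 14832
Total = 29665.

29665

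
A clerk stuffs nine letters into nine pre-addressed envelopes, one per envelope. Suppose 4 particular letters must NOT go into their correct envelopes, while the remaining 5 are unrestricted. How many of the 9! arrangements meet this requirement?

229080

Inclusion-exclusion on the 4 forbidden self-matches:
Σ_{j=0}^{4} (-1)^j C(4,j)(9-j)!
= C(4,0)·9! - C(4,1)·8! + C(4,2)·7! - C(4,3)·6! + C(4,4)·5!
= 362880 - 161280 + 30240 - 2880 + 120
= 229080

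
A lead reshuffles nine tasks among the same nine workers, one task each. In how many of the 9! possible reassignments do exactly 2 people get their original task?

Pick the 2 fixed positions: C(9,2) = 36 ways.
The other 7 form a derangement: !7 = 1854.
Total: 36 × 1854 = 66744.

66744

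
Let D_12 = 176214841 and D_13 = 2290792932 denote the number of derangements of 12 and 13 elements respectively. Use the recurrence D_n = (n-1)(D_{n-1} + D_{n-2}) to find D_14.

32071101049

D_14 = (14-1)·(D_13 + D_12) = 13·(2290792932 + 176214841) = 13·2467007773 = 32071101049.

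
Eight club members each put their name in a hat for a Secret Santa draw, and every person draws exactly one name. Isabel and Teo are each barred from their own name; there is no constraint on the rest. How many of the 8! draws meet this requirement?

30960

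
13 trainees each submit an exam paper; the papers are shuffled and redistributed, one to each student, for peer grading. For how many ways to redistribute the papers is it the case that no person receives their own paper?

2290792932

Recurrence: !13 = 13·!12 + (-1)^13.
!13 = 13·176214841 - 1 = 2290792932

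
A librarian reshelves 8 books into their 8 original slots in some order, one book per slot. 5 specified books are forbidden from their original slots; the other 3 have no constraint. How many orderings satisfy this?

21234

Let A_j be the event that the j-th constrained one is fixed. By inclusion-exclusion over the 5 events:
Σ_{j=0}^{5} (-1)^j C(5,j)(8-j)!
= C(5,0)·8! - C(5,1)·7! + C(5,2)·6! - C(5,3)·5! + C(5,4)·4! - C(5,5)·3!
= 40320 - 25200 + 7200 - 1200 + 120 - 6
= 21234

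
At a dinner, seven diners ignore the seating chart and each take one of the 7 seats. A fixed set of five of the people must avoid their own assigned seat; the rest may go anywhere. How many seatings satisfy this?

2428

Let A_j be the event that the j-th constrained one is fixed. By inclusion-exclusion over the 5 events:
Σ_{j=0}^{5} (-1)^j C(5,j)(7-j)!
= C(5,0)·7! - C(5,1)·6! + C(5,2)·5! - C(5,3)·4! + C(5,4)·3! - C(5,5)·2!
= 5040 - 3600 + 1200 - 240 + 30 - 2
= 2428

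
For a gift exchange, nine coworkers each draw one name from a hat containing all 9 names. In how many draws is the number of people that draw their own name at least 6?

Sum C(9,i)·!(9-i) for i = 6..9:
  i=6: C(9,6)·!3 = 84·2 = 168
  i=7: C(9,7)·!2 = 36·1 = 36
  i=8: C(9,8)·!1 = 9·0 = 0
  i=9: C(9,9)·!0 = 1·1 = 1
Total = 205.

205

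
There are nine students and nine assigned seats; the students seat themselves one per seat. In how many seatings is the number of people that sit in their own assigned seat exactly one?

133497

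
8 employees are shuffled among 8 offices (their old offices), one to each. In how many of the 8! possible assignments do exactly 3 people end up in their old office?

Choose which 3 of the 8 are fixed: C(8,3) = 56.
The other 5 form a derangement: !5 = 44.
Total: 56 × 44 = 2464.

2464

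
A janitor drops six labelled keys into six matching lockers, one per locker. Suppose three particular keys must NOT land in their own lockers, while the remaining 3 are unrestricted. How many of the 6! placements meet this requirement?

Let A_j be the event that the j-th constrained one is fixed. By inclusion-exclusion over the 3 events:
Σ_{j=0}^{3} (-1)^j C(3,j)(6-j)!
= C(3,0)·6! - C(3,1)·5! + C(3,2)·4! - C(3,3)·3!
= 720 - 360 + 72 - 6
= 426

426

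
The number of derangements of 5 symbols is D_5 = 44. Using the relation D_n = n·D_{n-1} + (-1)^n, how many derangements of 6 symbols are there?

D_6 = 6·44 + 1 = 265.

265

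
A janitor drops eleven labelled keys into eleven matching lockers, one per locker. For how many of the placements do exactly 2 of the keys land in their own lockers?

Pick the 2 fixed positions: C(11,2) = 55 ways.
The other 9 form a derangement: !9 = 133496.
Total: 55 × 133496 = 7342280.

7342280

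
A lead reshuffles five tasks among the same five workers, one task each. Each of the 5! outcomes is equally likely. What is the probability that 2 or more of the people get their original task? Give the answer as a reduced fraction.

31/120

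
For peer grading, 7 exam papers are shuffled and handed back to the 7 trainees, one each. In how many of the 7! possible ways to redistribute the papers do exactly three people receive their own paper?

315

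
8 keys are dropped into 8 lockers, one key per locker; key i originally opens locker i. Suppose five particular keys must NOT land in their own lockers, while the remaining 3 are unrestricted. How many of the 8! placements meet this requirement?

21234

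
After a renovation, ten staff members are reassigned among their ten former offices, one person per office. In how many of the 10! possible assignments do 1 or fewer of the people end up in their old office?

2669921

Sum C(10,i)·!(10-i) for i = 0..1:
  i=0: C(10,0)·!10 = 1·1334961 = 1334961
  i=1: C(10,1)·!9 = 10·133496 = 1334960
Total = 2669921.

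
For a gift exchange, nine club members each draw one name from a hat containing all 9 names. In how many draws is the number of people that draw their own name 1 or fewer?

266993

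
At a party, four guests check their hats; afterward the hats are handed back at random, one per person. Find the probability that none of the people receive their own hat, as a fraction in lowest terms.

Favorable outcomes: !4 = 9.
Total outcomes: 4! = 24.
Probability = 9/24 = 3/8.

3/8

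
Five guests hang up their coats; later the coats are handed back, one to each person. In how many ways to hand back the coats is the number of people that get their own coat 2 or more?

31

Sum C(5,i)·!(5-i) for i = 2..5:
  i=2: C(5,2)·!3 = 10·2 = 20
  i=3: C(5,3)·!2 = 10·1 = 10
  i=4: C(5,4)·!1 = 5·0 = 0
  i=5: C(5,5)·!0 = 1·1 = 1
Total = 31.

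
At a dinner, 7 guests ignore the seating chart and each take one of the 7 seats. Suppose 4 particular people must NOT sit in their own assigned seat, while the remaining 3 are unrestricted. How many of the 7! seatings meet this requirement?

2790

Let A_j be the event that the j-th constrained one is fixed. By inclusion-exclusion over the 4 events:
Σ_{j=0}^{4} (-1)^j C(4,j)(7-j)!
= C(4,0)·7! - C(4,1)·6! + C(4,2)·5! - C(4,3)·4! + C(4,4)·3!
= 5040 - 2880 + 720 - 96 + 6
= 2790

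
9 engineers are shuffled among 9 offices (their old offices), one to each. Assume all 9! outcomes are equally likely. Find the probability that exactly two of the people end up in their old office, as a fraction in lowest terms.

Favorable outcomes: C(9,2)·!7 = 36·1854 = 66744.
Total outcomes: 9! = 362880.
Probability = 66744/362880 = 103/560.

103/560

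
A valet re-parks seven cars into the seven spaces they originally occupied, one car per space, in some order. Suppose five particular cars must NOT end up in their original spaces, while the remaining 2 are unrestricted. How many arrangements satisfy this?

2428

Let A_j be the event that the j-th constrained one is fixed. By inclusion-exclusion over the 5 events:
Σ_{j=0}^{5} (-1)^j C(5,j)(7-j)!
= C(5,0)·7! - C(5,1)·6! + C(5,2)·5! - C(5,3)·4! + C(5,4)·3! - C(5,5)·2!
= 5040 - 3600 + 1200 - 240 + 30 - 2
= 2428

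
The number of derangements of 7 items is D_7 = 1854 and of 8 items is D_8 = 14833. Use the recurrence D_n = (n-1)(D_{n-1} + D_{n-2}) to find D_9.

133496

D_9 = (9-1)·(D_8 + D_7) = 8·(14833 + 1854) = 8·16687 = 133496.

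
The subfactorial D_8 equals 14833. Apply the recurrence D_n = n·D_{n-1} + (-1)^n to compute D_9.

133496

D_9 = 9·14833 - 1 = 133496.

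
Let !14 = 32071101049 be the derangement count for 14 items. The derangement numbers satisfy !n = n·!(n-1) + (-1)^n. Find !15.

481066515734

!15 = 15·32071101049 - 1 = 481066515734.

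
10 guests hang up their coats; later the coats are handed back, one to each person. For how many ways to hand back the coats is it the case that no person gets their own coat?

By inclusion-exclusion, !10 = Σ (-1)^k · 10!/k! for k=0..10
= 10! - 10!/1! + 10!/2! - 10!/3! + 10!/4! - 10!/5! + 10!/6! - 10!/7! + 10!/8! - 10!/9! + 10!/10!
= 3628800 - 3628800 + 1814400 - 604800 + 151200 - 30240 + 5040 - 720 + 90 - 10 + 1
= 1334961

1334961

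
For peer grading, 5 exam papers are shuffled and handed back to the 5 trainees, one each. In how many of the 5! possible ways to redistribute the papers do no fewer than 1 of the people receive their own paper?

76

# with exactly i fixed is C(5,i)·!(5-i); sum over i=1..5:
  i=1: C(5,1)·!4 = 5·9 = 45
  i=2: C(5,2)·!3 = 10·2 = 20
  i=3: C(5,3)·!2 = 10·1 = 10
  i=4: C(5,4)·!1 = 5·0 = 0
  i=5: C(5,5)·!0 = 1·1 = 1
Total = 76.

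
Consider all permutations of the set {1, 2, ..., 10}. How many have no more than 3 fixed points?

3559886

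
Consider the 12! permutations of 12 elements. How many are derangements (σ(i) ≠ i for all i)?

176214841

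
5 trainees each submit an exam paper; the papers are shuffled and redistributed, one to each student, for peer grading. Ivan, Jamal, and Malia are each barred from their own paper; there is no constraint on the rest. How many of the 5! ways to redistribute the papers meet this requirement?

Let A_j be the event that the j-th constrained one is fixed. By inclusion-exclusion over the 3 events:
Σ_{j=0}^{3} (-1)^j C(3,j)(5-j)!
= C(3,0)·5! - C(3,1)·4! + C(3,2)·3! - C(3,3)·2!
= 120 - 72 + 18 - 2
= 64

64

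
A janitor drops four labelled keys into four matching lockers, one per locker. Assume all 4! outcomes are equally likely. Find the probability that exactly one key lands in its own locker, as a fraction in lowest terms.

1/3

Favorable outcomes: C(4,1)·!3 = 4·2 = 8.
Total outcomes: 4! = 24.
Probability = 8/24 = 1/3.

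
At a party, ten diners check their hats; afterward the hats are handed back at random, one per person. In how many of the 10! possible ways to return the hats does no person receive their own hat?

Recurrence: !10 = 10·!9 + (-1)^10.
!10 = 10·133496 + 1 = 1334961

1334961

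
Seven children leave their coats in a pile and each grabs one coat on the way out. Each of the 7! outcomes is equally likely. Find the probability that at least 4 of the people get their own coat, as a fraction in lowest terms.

Favorable outcomes: Σ_{i≥4} C(7,i)·!(7-i) = 35·2 + 21·1 + 7·0 + 1·1 = 92.
Total outcomes: 7! = 5040.
Probability = 92/5040 = 23/1260.

23/1260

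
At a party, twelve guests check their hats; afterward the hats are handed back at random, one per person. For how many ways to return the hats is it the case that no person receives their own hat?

176214841

The subfactorial !12 = [12!/e] (nearest integer).
12! = 479001600, and 479001600/e ≈ 176214840.93, so !12 = 176214841.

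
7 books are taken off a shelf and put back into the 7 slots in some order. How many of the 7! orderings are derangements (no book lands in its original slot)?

Use !n = n·!(n-1) + (-1)^n.
!7 = 7·265 - 1 = 1854

1854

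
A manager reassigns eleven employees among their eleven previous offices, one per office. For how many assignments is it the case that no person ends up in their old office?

The number of derangements of 11 is !11 = Σ_{k=0}^{11} (-1)^k·11!/k!
= 11! - 11!/1! + 11!/2! - 11!/3! + 11!/4! - 11!/5! + 11!/6! - 11!/7! + 11!/8! - 11!/9! + 11!/10! - 11!/11!
= 39916800 - 39916800 + 19958400 - 6652800 + 1663200 - 332640 + 55440 - 7920 + 990 - 110 + 11 - 1
= 14684570

14684570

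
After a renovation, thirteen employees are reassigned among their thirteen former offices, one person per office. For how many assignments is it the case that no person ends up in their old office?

2290792932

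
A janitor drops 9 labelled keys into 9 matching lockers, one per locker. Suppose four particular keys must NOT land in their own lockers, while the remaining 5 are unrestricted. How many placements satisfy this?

229080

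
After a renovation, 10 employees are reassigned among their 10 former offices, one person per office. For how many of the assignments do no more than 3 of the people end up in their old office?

Sum C(10,i)·!(10-i) for i = 0..3:
  i=0: C(10,0)·!10 = 1·1334961 = 1334961
  i=1: C(10,1)·!9 = 10·133496 = 1334960
  i=2: C(10,2)·!8 = 45·14833 = 667485
  i=3: C(10,3)·!7 = 120·1854 = 222480
Total = 3559886.

3559886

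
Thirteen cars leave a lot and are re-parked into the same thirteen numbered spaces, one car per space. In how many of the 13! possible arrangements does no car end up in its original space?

2290792932

By inclusion-exclusion, !13 = Σ (-1)^k · 13!/k! for k=0..13
= 13! - 13!/1! + 13!/2! - 13!/3! + 13!/4! - 13!/5! + 13!/6! - 13!/7! + 13!/8! - 13!/9! + 13!/10! - 13!/11! + 13!/12! - 13!/13!
= 6227020800 - 6227020800 + 3113510400 - 1037836800 + 259459200 - 51891840 + 8648640 - 1235520 + 154440 - 17160 + 1716 - 156 + 13 - 1
= 2290792932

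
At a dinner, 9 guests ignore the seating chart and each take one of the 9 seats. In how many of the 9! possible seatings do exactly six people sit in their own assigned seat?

168

Choose which 6 of the 9 are fixed: C(9,6) = 84.
The remaining 3 must be deranged: !3 = 2.
Total: 84 × 2 = 168.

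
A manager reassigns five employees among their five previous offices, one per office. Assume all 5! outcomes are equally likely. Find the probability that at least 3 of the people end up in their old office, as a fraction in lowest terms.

11/120

Favorable outcomes: Σ_{i≥3} C(5,i)·!(5-i) = 10·1 + 5·0 + 1·1 = 11.
Total outcomes: 5! = 120.
Probability = 11/120 = 11/120.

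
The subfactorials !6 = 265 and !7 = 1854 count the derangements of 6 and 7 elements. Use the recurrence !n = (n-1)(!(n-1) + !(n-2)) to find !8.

!8 = (8-1)·(!7 + !6) = 7·(1854 + 265) = 7·2119 = 14833.

14833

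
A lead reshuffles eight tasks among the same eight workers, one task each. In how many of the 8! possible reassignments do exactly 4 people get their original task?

Pick the 4 fixed positions: C(8,4) = 70 ways.
The remaining 4 must be deranged: !4 = 9.
Total: 70 × 9 = 630.

630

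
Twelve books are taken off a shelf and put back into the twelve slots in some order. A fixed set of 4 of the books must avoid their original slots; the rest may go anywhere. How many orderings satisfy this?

Inclusion-exclusion on the 4 forbidden self-matches:
Σ_{j=0}^{4} (-1)^j C(4,j)(12-j)!
= C(4,0)·12! - C(4,1)·11! + C(4,2)·10! - C(4,3)·9! + C(4,4)·8!
= 479001600 - 159667200 + 21772800 - 1451520 + 40320
= 339696000

339696000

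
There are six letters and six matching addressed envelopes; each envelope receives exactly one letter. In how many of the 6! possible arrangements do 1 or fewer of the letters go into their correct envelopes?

# with exactly i fixed is C(6,i)·!(6-i); sum over i=0..1:
  i=0: C(6,0)·!6 = 1·265 = 265
  i=1: C(6,1)·!5 = 6·44 = 264
Total = 529.

529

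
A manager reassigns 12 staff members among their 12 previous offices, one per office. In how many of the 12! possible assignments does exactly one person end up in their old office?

Choose which one of the 12 is fixed: C(12,1) = 12.
The other 11 form a derangement: !11 = 14684570.
Total: 12 × 14684570 = 176214840.

176214840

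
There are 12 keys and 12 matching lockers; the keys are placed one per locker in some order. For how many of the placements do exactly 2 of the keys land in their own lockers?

88107426

Choose which 2 of the 12 are fixed: C(12,2) = 66.
The remaining 10 must be deranged: !10 = 1334961.
Total: 66 × 1334961 = 88107426.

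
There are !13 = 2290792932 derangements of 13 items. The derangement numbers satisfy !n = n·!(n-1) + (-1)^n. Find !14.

32071101049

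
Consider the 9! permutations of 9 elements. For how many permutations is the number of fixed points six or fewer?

# with exactly i fixed is C(9,i)·!(9-i); sum over i=0..6:
  i=0: C(9,0)·!9 = 1·133496 = 133496
  i=1: C(9,1)·!8 = 9·14833 = 133497
  i=2: C(9,2)·!7 = 36·1854 = 66744
  i=3: C(9,3)·!6 = 84·265 = 22260
  i=4: C(9,4)·!5 = 126·44 = 5544
  i=5: C(9,5)·!4 = 126·9 = 1134
  i=6: C(9,6)·!3 = 84·2 = 168
Total = 362843.

362843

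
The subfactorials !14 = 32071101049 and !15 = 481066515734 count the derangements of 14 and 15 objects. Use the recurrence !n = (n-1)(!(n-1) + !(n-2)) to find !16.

7697064251745

!16 = (16-1)·(!15 + !14) = 15·(481066515734 + 32071101049) = 15·513137616783 = 7697064251745.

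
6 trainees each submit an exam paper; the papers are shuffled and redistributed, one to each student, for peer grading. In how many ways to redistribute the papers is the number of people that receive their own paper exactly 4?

Pick the 4 fixed positions: C(6,4) = 15 ways.
The remaining 2 must be deranged: !2 = 1.
Total: 15 × 1 = 15.

15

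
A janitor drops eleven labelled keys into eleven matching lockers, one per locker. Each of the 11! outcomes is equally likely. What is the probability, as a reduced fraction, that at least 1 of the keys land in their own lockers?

2523223/3991680

Favorable outcomes: Σ_{i≥1} C(11,i)·!(11-i) = 11·1334961 + 55·133496 + 165·14833 + 330·1854 + 462·265 + 462·44 + 330·9 + 165·2 + 55·1 + 11·0 + 1·1 = 25232230.
Total outcomes: 11! = 39916800.
Probability = 25232230/39916800 = 2523223/3991680.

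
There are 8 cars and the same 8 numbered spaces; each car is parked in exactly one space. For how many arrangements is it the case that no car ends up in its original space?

14833

By inclusion-exclusion, !8 = Σ (-1)^k · 8!/k! for k=0..8
= 8! - 8!/1! + 8!/2! - 8!/3! + 8!/4! - 8!/5! + 8!/6! - 8!/7! + 8!/8!
= 40320 - 40320 + 20160 - 6720 + 1680 - 336 + 56 - 8 + 1
= 14833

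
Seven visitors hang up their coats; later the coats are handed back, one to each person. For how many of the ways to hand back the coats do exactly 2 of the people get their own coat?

924

Pick the 2 fixed positions: C(7,2) = 21 ways.
The other 5 form a derangement: !5 = 44.
Total: 21 × 44 = 924.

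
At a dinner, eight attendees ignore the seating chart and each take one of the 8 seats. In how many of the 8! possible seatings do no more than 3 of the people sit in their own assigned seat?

# with exactly i fixed is C(8,i)·!(8-i); sum over i=0..3:
  i=0: C(8,0)·!8 = 1·14833 = 14833
  i=1: C(8,1)·!7 = 8·1854 = 14832
  i=2: C(8,2)·!6 = 28·265 = 7420
  i=3: C(8,3)·!5 = 56·44 = 2464
Total = 39549.

39549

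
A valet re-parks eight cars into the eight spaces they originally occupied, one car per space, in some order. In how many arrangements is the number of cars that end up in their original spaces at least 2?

10655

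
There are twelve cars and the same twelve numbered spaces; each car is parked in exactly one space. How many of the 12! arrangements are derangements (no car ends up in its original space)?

!12 = 12! · Σ_{k=0}^{12} (-1)^k/k!
= 12! - 12!/1! + 12!/2! - 12!/3! + 12!/4! - 12!/5! + 12!/6! - 12!/7! + 12!/8! - 12!/9! + 12!/10! - 12!/11! + 12!/12!
= 479001600 - 479001600 + 239500800 - 79833600 + 19958400 - 3991680 + 665280 - 95040 + 11880 - 1320 + 132 - 12 + 1
= 176214841

176214841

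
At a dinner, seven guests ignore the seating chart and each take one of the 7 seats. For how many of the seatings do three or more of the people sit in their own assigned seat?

# with exactly i fixed is C(7,i)·!(7-i); sum over i=3..7:
  i=3: C(7,3)·!4 = 35·9 = 315
  i=4: C(7,4)·!3 = 35·2 = 70
  i=5: C(7,5)·!2 = 21·1 = 21
  i=6: C(7,6)·!1 = 7·0 = 0
  i=7: C(7,7)·!0 = 1·1 = 1
Total = 407.

407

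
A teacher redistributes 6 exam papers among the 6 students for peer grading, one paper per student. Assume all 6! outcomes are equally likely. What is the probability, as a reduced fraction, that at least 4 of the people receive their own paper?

1/45

Favorable outcomes: Σ_{i≥4} C(6,i)·!(6-i) = 15·1 + 6·0 + 1·1 = 16.
Total outcomes: 6! = 720.
Probability = 16/720 = 1/45.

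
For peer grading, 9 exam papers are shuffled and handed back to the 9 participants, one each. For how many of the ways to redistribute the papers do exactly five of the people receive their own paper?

Pick the 5 fixed positions: C(9,5) = 126 ways.
The remaining 4 must be deranged: !4 = 9.
Total: 126 × 9 = 1134.

1134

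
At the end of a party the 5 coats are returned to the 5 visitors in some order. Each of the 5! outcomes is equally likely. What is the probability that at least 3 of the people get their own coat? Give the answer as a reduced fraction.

11/120

Favorable outcomes: Σ_{i≥3} C(5,i)·!(5-i) = 10·1 + 5·0 + 1·1 = 11.
Total outcomes: 5! = 120.
Probability = 11/120 = 11/120.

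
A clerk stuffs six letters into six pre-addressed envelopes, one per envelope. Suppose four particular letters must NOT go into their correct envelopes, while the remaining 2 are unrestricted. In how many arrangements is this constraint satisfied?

362

Let A_j be the event that the j-th constrained one is fixed. By inclusion-exclusion over the 4 events:
Σ_{j=0}^{4} (-1)^j C(4,j)(6-j)!
= C(4,0)·6! - C(4,1)·5! + C(4,2)·4! - C(4,3)·3! + C(4,4)·2!
= 720 - 480 + 144 - 24 + 2
= 362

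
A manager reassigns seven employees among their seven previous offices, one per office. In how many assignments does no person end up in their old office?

The subfactorial !7 = [7!/e] (nearest integer).
7! = 5040, and 5040/e ≈ 1854.11, so !7 = 1854.

1854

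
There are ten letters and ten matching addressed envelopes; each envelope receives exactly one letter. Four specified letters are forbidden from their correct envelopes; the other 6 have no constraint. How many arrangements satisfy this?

2399760

Let A_j be the event that the j-th constrained one is fixed. By inclusion-exclusion over the 4 events:
Σ_{j=0}^{4} (-1)^j C(4,j)(10-j)!
= C(4,0)·10! - C(4,1)·9! + C(4,2)·8! - C(4,3)·7! + C(4,4)·6!
= 3628800 - 1451520 + 241920 - 20160 + 720
= 2399760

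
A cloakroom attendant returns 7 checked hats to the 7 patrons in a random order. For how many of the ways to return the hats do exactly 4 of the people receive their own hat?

Choose which 4 of the 7 are fixed: C(7,4) = 35.
The remaining 3 must be deranged: !3 = 2.
Total: 35 × 2 = 70.

70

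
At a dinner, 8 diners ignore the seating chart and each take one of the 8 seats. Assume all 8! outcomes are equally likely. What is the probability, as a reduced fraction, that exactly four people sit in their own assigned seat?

Favorable outcomes: C(8,4)·!4 = 70·9 = 630.
Total outcomes: 8! = 40320.
Probability = 630/40320 = 1/64.

1/64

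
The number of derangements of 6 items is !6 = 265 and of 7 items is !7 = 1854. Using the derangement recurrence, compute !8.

14833

!8 = (8-1)·(!7 + !6) = 7·(1854 + 265) = 7·2119 = 14833.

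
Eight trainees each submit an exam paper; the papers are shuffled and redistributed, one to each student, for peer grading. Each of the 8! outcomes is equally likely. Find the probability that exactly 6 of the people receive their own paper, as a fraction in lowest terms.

Favorable outcomes: C(8,6)·!2 = 28·1 = 28.
Total outcomes: 8! = 40320.
Probability = 28/40320 = 1/1440.

1/1440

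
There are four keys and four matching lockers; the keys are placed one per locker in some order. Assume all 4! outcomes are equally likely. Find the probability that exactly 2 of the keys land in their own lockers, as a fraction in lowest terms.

1/4

Favorable outcomes: C(4,2)·!2 = 6·1 = 6.
Total outcomes: 4! = 24.
Probability = 6/24 = 1/4.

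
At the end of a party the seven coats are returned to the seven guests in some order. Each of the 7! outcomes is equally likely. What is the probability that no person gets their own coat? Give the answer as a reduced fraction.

Favorable outcomes: !7 = 1854.
Total outcomes: 7! = 5040.
Probability = 1854/5040 = 103/280.

103/280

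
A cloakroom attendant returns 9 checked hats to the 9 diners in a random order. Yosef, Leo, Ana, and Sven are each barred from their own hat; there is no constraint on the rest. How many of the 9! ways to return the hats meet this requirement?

229080

Inclusion-exclusion on the 4 forbidden self-matches:
Σ_{j=0}^{4} (-1)^j C(4,j)(9-j)!
= C(4,0)·9! - C(4,1)·8! + C(4,2)·7! - C(4,3)·6! + C(4,4)·5!
= 362880 - 161280 + 30240 - 2880 + 120
= 229080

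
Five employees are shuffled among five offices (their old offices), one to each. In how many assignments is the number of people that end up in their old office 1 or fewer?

Sum C(5,i)·!(5-i) for i = 0..1:
  i=0: C(5,0)·!5 = 1·44 = 44
  i=1: C(5,1)·!4 = 5·9 = 45
Total = 89.

89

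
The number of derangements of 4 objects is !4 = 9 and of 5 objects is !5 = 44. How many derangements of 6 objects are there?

265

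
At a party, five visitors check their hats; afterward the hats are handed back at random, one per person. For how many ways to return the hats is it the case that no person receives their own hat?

44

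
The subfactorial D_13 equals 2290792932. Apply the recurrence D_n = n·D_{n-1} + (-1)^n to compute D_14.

32071101049

D_14 = 14·2290792932 + 1 = 32071101049.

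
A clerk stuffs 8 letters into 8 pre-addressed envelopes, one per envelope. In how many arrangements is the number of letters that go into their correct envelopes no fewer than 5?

141

# with exactly i fixed is C(8,i)·!(8-i); sum over i=5..8:
  i=5: C(8,5)·!3 = 56·2 = 112
  i=6: C(8,6)·!2 = 28·1 = 28
  i=7: C(8,7)·!1 = 8·0 = 0
  i=8: C(8,8)·!0 = 1·1 = 1
Total = 141.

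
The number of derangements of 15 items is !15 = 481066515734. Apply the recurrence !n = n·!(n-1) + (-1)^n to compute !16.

7697064251745

!16 = 16·481066515734 + 1 = 7697064251745.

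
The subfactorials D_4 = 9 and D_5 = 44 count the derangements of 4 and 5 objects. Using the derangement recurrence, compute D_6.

D_6 = (6-1)·(D_5 + D_4) = 5·(44 + 9) = 5·53 = 265.

265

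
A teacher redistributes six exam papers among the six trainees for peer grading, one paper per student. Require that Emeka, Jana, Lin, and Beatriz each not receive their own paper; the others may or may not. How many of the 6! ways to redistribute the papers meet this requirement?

Let A_j be the event that the j-th constrained one is fixed. By inclusion-exclusion over the 4 events:
Σ_{j=0}^{4} (-1)^j C(4,j)(6-j)!
= C(4,0)·6! - C(4,1)·5! + C(4,2)·4! - C(4,3)·3! + C(4,4)·2!
= 720 - 480 + 144 - 24 + 2
= 362

362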